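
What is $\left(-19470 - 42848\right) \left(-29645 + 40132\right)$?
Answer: $-653528866$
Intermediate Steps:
$\left(-19470 - 42848\right) \left(-29645 + 40132\right) = \left(-62318\right) 10487 = -653528866$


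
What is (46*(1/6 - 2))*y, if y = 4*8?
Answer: -8096/3 ≈ -2698.7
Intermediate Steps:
y = 32
(46*(1/6 - 2))*y = (46*(1/6 - 2))*32 = (46*(⅙ - 2))*32 = (46*(-11/6))*32 = -253/3*32 = -8096/3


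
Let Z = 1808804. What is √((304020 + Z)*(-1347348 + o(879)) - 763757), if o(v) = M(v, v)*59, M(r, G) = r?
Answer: I*√2737136789045 ≈ 1.6544e+6*I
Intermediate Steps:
o(v) = 59*v (o(v) = v*59 = 59*v)
√((304020 + Z)*(-1347348 + o(879)) - 763757) = √((304020 + 1808804)*(-1347348 + 59*879) - 763757) = √(2112824*(-1347348 + 51861) - 763757) = √(2112824*(-1295487) - 763757) = √(-2737136025288 - 763757) = √(-2737136789045) = I*√2737136789045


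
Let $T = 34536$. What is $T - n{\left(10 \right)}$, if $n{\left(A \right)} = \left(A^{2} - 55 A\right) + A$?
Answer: $34976$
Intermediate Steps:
$n{\left(A \right)} = A^{2} - 54 A$
$T - n{\left(10 \right)} = 34536 - 10 \left(-54 + 10\right) = 34536 - 10 \left(-44\right) = 34536 - -440 = 34536 + 440 = 34976$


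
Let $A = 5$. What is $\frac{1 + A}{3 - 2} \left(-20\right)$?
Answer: $-120$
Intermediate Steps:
$\frac{1 + A}{3 - 2} \left(-20\right) = \frac{1 + 5}{3 - 2} \left(-20\right) = \frac{6}{1} \left(-20\right) = 6 \cdot 1 \left(-20\right) = 6 \left(-20\right) = -120$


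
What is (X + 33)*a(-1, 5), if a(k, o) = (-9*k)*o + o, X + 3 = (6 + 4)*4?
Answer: 3500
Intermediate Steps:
X = 37 (X = -3 + (6 + 4)*4 = -3 + 10*4 = -3 + 40 = 37)
a(k, o) = o - 9*k*o (a(k, o) = -9*k*o + o = o - 9*k*o)
(X + 33)*a(-1, 5) = (37 + 33)*(5*(1 - 9*(-1))) = 70*(5*(1 + 9)) = 70*(5*10) = 70*50 = 3500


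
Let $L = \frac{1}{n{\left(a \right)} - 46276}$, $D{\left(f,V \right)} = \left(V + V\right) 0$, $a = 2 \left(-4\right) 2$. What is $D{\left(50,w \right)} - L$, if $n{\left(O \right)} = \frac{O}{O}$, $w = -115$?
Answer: $\frac{1}{46275} \approx 2.161 \cdot 10^{-5}$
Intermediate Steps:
$a = -16$ ($a = \left(-8\right) 2 = -16$)
$D{\left(f,V \right)} = 0$ ($D{\left(f,V \right)} = 2 V 0 = 0$)
$n{\left(O \right)} = 1$
$L = - \frac{1}{46275}$ ($L = \frac{1}{1 - 46276} = \frac{1}{-46275} = - \frac{1}{46275} \approx -2.161 \cdot 10^{-5}$)
$D{\left(50,w \right)} - L = 0 - - \frac{1}{46275} = 0 + \frac{1}{46275} = \frac{1}{46275}$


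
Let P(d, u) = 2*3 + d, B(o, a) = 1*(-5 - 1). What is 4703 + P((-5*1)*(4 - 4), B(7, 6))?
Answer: 4709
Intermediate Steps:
B(o, a) = -6 (B(o, a) = 1*(-6) = -6)
P(d, u) = 6 + d
4703 + P((-5*1)*(4 - 4), B(7, 6)) = 4703 + (6 + (-5*1)*(4 - 4)) = 4703 + (6 - 5*0) = 4703 + (6 + 0) = 4703 + 6 = 4709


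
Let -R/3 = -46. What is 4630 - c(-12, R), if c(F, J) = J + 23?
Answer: 4469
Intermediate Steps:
R = 138 (R = -3*(-46) = 138)
c(F, J) = 23 + J
4630 - c(-12, R) = 4630 - (23 + 138) = 4630 - 1*161 = 4630 - 161 = 4469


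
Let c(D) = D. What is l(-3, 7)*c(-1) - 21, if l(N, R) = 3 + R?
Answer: -31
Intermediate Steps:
l(-3, 7)*c(-1) - 21 = (3 + 7)*(-1) - 21 = 10*(-1) - 21 = -10 - 21 = -31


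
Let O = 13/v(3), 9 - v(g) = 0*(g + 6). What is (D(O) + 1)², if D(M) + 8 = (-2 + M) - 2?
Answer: 7396/81 ≈ 91.309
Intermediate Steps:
v(g) = 9 (v(g) = 9 - 0*(g + 6) = 9 - 0*(6 + g) = 9 - 1*0 = 9 + 0 = 9)
O = 13/9 ≈ 1.4444
D(M) = -12 + M (D(M) = -8 + ((-2 + M) - 2) = -8 + (-4 + M) = -12 + M)
(D(O) + 1)² = ((-12 + 13/9) + 1)² = (-95/9 + 1)² = (-86/9)² = 7396/81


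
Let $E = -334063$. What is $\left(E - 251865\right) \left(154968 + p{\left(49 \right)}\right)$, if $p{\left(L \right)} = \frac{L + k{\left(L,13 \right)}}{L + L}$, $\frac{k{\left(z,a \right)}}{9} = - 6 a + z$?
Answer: $- \frac{635591759504}{7} \approx -9.0799 \cdot 10^{10}$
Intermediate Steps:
$k{\left(z,a \right)} = - 54 a + 9 z$ ($k{\left(z,a \right)} = 9 \left(- 6 a + z\right) = 9 \left(z - 6 a\right) = - 54 a + 9 z$)
$p{\left(L \right)} = \frac{-702 + 10 L}{2 L}$ ($p{\left(L \right)} = \frac{L + \left(\left(-54\right) 13 + 9 L\right)}{L + L} = \frac{L + \left(-702 + 9 L\right)}{2 L} = \left(-702 + 10 L\right) \frac{1}{2 L} = \frac{-702 + 10 L}{2 L}$)
$\left(E - 251865\right) \left(154968 + p{\left(49 \right)}\right) = \left(-334063 - 251865\right) \left(154968 + \left(5 - \frac{351}{49}\right)\right) = - 585928 \left(154968 + \left(5 - \frac{351}{49}\right)\right) = - 585928 \left(154968 - \frac{106}{49}\right) = \left(-585928\right) \frac{7593326}{49} = - \frac{635591759504}{7}$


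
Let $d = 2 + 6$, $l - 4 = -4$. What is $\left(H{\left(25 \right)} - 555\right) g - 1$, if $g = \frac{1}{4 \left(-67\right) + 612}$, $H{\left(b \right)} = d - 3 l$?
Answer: $- \frac{891}{344} \approx -2.5901$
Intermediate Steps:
$l = 0$ ($l = 4 - 4 = 0$)
$d = 8$
$H{\left(b \right)} = 8$ ($H{\left(b \right)} = 8 - 0 = 8 + 0 = 8$)
$g = \frac{1}{344}$ ($g = \frac{1}{-268 + 612} = \frac{1}{344} \approx 0.002907$)
$\left(H{\left(25 \right)} - 555\right) g - 1 = \left(8 - 555\right) \frac{1}{344} - 1 = \left(-547\right) \frac{1}{344} - 1 = - \frac{547}{344} - 1 = - \frac{891}{344}$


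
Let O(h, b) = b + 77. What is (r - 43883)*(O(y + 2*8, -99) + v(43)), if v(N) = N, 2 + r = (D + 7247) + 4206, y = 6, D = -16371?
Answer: -1024863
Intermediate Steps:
O(h, b) = 77 + b
r = -4920 (r = -2 + ((-16371 + 7247) + 4206) = -2 + (-9124 + 4206) = -2 - 4918 = -4920)
(r - 43883)*(O(y + 2*8, -99) + v(43)) = (-4920 - 43883)*((77 - 99) + 43) = -48803*(-22 + 43) = -48803*21 = -1024863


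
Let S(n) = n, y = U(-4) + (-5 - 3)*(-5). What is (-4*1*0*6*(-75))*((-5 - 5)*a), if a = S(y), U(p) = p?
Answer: 0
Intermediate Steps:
y = 36 (y = -4 + (-5 - 3)*(-5) = -4 - 8*(-5) = -4 + 40 = 36)
a = 36
(-4*1*0*6*(-75))*((-5 - 5)*a) = (-4*1*0*6*(-75))*((-5 - 5)*36) = (-0*6*(-75))*(-10*36) = (-4*0*(-75))*(-360) = (0*(-75))*(-360) = 0*(-360) = 0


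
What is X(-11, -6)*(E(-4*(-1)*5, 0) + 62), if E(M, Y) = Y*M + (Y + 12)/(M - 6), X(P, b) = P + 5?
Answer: -2640/7 ≈ -377.14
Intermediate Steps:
X(P, b) = 5 + P
E(M, Y) = M*Y + (12 + Y)/(-6 + M)
X(-11, -6)*(E(-4*(-1)*5, 0) + 62) = (5 - 11)*((12 + 0 + 0*(-4*(-1)*5)² - 6*-4*(-1)*5*0)/(-6 - 4*(-1)*5) + 62) = -6*((12 + 0 + 0*(4*5)² - 6*4*5*0)/(-6 + 4*5) + 62) = -6*((12 + 0 + 0*20² - 6*20*0)/(-6 + 20) + 62) = -6*((12 + 0 + 0*400 + 0)/14 + 62) = -6*((12 + 0 + 0 + 0)/14 + 62) = -6*((1/14)*12 + 62) = -6*(6/7 + 62) = -6*440/7 = -2640/7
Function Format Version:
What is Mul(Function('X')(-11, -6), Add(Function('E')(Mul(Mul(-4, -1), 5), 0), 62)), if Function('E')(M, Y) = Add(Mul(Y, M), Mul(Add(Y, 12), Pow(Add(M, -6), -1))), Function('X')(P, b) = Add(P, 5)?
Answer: Rational(-2640, 7) ≈ -377.14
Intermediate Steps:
Function('X')(P, b) = Add(5, P)
Function('E')(M, Y) = Add(Mul(M, Y), Mul(Pow(Add(-6, M), -1), Add(12, Y))) (Function('E')(M, Y) = Add(Mul(M, Y), Mul(Add(12, Y), Pow(Add(-6, M), -1))) = Add(Mul(M, Y), Mul(Pow(Add(-6, M), -1), Add(12, Y))))
Mul(Function('X')(-11, -6), Add(Function('E')(Mul(Mul(-4, -1), 5), 0), 62)) = Mul(Add(5, -11), Add(Mul(Pow(Add(-6, Mul(Mul(-4, -1), 5)), -1), Add(12, 0, Mul(0, Pow(Mul(Mul(-4, -1), 5), 2)), Mul(-6, Mul(Mul(-4, -1), 5), 0))), 62)) = Mul(-6, Add(Mul(Pow(Add(-6, Mul(4, 5)), -1), Add(12, 0, Mul(0, Pow(Mul(4, 5), 2)), Mul(-6, Mul(4, 5), 0))), 62)) = Mul(-6, Add(Mul(Pow(Add(-6, 20), -1), Add(12, 0, Mul(0, Pow(20, 2)), Mul(-6, 20, 0))), 62)) = Mul(-6, Add(Mul(Pow(14, -1), Add(12, 0, Mul(0, 400), 0)), 62)) = Mul(-6, Add(Mul(Rational(1, 14), Add(12, 0, 0, 0)), 62)) = Mul(-6, Add(Mul(Rational(1, 14), 12), 62)) = Mul(-6, Add(Rational(6, 7), 62)) = Mul(-6, Rational(440, 7)) = Rational(-2640, 7)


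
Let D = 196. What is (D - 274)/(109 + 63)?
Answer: -39/86 ≈ -0.45349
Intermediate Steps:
(D - 274)/(109 + 63) = (196 - 274)/(109 + 63) = -78/172 = -78*1/172 = -39/86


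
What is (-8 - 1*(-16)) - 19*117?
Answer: -2215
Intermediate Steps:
(-8 - 1*(-16)) - 19*117 = (-8 + 16) - 2223 = 8 - 2223 = -2215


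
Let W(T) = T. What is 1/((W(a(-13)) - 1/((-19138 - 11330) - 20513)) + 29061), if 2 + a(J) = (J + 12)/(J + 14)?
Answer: 50981/1481405899 ≈ 3.4414e-5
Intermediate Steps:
a(J) = -2 + (12 + J)/(14 + J) (a(J) = -2 + (J + 12)/(J + 14) = -2 + (12 + J)/(14 + J))
1/((W(a(-13)) - 1/((-19138 - 11330) - 20513)) + 29061) = 1/(((-16 - 1*(-13))/(14 - 13) - 1/((-19138 - 11330) - 20513)) + 29061) = 1/(((-16 + 13)/1 - 1/(-30468 - 20513)) + 29061) = 1/((1*(-3) - 1/(-50981)) + 29061) = 1/((-3 - 1*(-1/50981)) + 29061) = 1/((-3 + 1/50981) + 29061) = 1/(-152942/50981 + 29061) = 1/(1481405899/50981) = 50981/1481405899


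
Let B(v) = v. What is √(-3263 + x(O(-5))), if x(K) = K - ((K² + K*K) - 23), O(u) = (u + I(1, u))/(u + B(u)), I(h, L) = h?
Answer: I*√80998/5 ≈ 56.92*I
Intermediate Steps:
O(u) = (1 + u)/(2*u) (O(u) = (u + 1)/(u + u) = (1 + u)/((2*u)) = (1 + u)*(1/(2*u)) = (1 + u)/(2*u))
x(K) = 23 + K - 2*K² (x(K) = K - ((K² + K²) - 23) = K - (2*K² - 23) = K - (-23 + 2*K²) = K + (23 - 2*K²) = 23 + K - 2*K²)
√(-3263 + x(O(-5))) = √(-3263 + (23 + (½)*(1 - 5)/(-5) - 2*(1 - 5)²/100)) = √(-3263 + (23 + (½)*(-⅕)*(-4) - 2*((½)*(-⅕)*(-4))²)) = √(-3263 + (23 + ⅖ - 2*(⅖)²)) = √(-3263 + (23 + ⅖ - 2*4/25)) = √(-3263 + (23 + ⅖ - 8/25)) = √(-3263 + 577/25) = √(-80998/25) = I*√80998/5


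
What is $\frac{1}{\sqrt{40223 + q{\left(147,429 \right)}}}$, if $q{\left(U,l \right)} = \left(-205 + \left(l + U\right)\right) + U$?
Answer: $\frac{\sqrt{40741}}{40741} \approx 0.0049543$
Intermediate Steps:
$q{\left(U,l \right)} = -205 + l + 2 U$ ($q{\left(U,l \right)} = \left(-205 + \left(U + l\right)\right) + U = \left(-205 + U + l\right) + U = -205 + l + 2 U$)
$\frac{1}{\sqrt{40223 + q{\left(147,429 \right)}}} = \frac{1}{\sqrt{40223 + \left(-205 + 429 + 2 \cdot 147\right)}} = \frac{1}{\sqrt{40223 + \left(-205 + 429 + 294\right)}} = \frac{1}{\sqrt{40223 + 518}} = \frac{1}{\sqrt{40741}} = \frac{\sqrt{40741}}{40741}$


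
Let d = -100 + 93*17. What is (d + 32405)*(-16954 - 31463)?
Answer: -1640658462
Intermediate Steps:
d = 1481 (d = -100 + 1581 = 1481)
(d + 32405)*(-16954 - 31463) = (1481 + 32405)*(-16954 - 31463) = 33886*(-48417) = -1640658462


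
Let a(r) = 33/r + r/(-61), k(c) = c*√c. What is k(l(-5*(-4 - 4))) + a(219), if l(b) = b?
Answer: -15316/4453 + 80*√10 ≈ 249.54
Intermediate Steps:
k(c) = c^(3/2)
a(r) = 33/r - r/61 (a(r) = 33/r + r*(-1/61) = 33/r - r/61)
k(l(-5*(-4 - 4))) + a(219) = (-5*(-4 - 4))^(3/2) + (33/219 - 1/61*219) = (-5*(-8))^(3/2) + (33*(1/219) - 219/61) = 40^(3/2) + (11/73 - 219/61) = 80*√10 - 15316/4453 = -15316/4453 + 80*√10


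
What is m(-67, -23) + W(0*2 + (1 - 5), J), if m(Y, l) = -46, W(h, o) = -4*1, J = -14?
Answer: -50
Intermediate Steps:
W(h, o) = -4
m(-67, -23) + W(0*2 + (1 - 5), J) = -46 - 4 = -50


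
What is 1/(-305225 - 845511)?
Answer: -1/1150736 ≈ -8.6901e-7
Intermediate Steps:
1/(-305225 - 845511) = 1/(-1150736) = -1/1150736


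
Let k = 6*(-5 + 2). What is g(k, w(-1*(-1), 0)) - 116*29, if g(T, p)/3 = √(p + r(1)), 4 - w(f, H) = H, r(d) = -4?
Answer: -3364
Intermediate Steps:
w(f, H) = 4 - H
k = -18 (k = 6*(-3) = -18)
g(T, p) = 3*√(-4 + p) (g(T, p) = 3*√(p - 4) = 3*√(-4 + p))
g(k, w(-1*(-1), 0)) - 116*29 = 3*√(-4 + (4 - 1*0)) - 116*29 = 3*√(-4 + (4 + 0)) - 3364 = 3*√(-4 + 4) - 3364 = 3*√0 - 3364 = 3*0 - 3364 = 0 - 3364 = -3364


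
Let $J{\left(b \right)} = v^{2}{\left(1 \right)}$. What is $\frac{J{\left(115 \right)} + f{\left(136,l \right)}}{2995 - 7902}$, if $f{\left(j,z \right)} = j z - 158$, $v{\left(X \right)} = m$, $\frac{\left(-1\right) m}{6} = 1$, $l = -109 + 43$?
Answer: $\frac{9098}{4907} \approx 1.8541$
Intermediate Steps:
$l = -66$
$m = -6$ ($m = \left(-6\right) 1 = -6$)
$v{\left(X \right)} = -6$
$f{\left(j,z \right)} = -158 + j z$
$J{\left(b \right)} = 36$ ($J{\left(b \right)} = \left(-6\right)^{2} = 36$)
$\frac{J{\left(115 \right)} + f{\left(136,l \right)}}{2995 - 7902} = \frac{36 + \left(-158 + 136 \left(-66\right)\right)}{2995 - 7902} = \frac{36 - 9134}{-4907} = \left(36 - 9134\right) \left(- \frac{1}{4907}\right) = \left(-9098\right) \left(- \frac{1}{4907}\right) = \frac{9098}{4907}$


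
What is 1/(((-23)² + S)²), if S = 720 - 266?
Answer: 1/966289 ≈ 1.0349e-6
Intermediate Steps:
S = 454
1/(((-23)² + S)²) = 1/(((-23)² + 454)²) = 1/((529 + 454)²) = 1/(983²) = 1/966289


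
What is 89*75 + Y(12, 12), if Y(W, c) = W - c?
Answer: 6675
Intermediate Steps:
89*75 + Y(12, 12) = 89*75 + (12 - 1*12) = 6675 + (12 - 12) = 6675 + 0 = 6675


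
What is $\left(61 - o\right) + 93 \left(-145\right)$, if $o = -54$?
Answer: $-13370$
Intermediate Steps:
$\left(61 - o\right) + 93 \left(-145\right) = \left(61 - -54\right) + 93 \left(-145\right) = \left(61 + 54\right) - 13485 = 115 - 13485 = -13370$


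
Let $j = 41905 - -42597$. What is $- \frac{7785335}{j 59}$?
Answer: $- \frac{7785335}{4985618} \approx -1.5616$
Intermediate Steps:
$j = 84502$ ($j = 41905 + 42597 = 84502$)
$- \frac{7785335}{j 59} = - \frac{7785335}{84502 \cdot 59} = - \frac{7785335}{4985618}$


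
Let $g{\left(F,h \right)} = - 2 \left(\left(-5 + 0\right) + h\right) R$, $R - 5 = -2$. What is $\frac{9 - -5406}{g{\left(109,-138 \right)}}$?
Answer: $\frac{1805}{286} \approx 6.3112$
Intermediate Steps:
$R = 3$ ($R = 5 - 2 = 3$)
$g{\left(F,h \right)} = 30 - 6 h$ ($g{\left(F,h \right)} = - 2 \left(\left(-5 + 0\right) + h\right) 3 = - 2 \left(-5 + h\right) 3 = - 2 \left(-15 + 3 h\right) = 30 - 6 h$)
$\frac{9 - -5406}{g{\left(109,-138 \right)}} = \frac{9 - -5406}{30 - -828} = \frac{9 + 5406}{30 + 828} = \frac{5415}{858} = 5415 \cdot \frac{1}{858} = \frac{1805}{286}$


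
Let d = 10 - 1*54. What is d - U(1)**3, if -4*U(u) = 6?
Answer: -325/8 ≈ -40.625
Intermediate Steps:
U(u) = -3/2 (U(u) = -1/4*6 = -3/2)
d = -44 (d = 10 - 54 = -44)
d - U(1)**3 = -44 - (-3/2)**3 = -44 - 1*(-27/8) = -44 + 27/8 = -325/8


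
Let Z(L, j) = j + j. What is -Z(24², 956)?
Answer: -1912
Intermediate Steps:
Z(L, j) = 2*j
-Z(24², 956) = -2*956 = -1*1912 = -1912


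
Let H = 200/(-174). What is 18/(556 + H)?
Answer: 783/24136 ≈ 0.032441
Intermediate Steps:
H = -100/87 (H = 200*(-1/174) = -100/87 ≈ -1.1494)
18/(556 + H) = 18/(556 - 100/87) = 18/(48272/87) = 18*(87/48272) = 783/24136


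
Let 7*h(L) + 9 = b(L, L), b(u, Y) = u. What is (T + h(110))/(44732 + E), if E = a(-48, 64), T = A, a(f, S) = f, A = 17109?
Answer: 29966/78197 ≈ 0.38321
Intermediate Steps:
h(L) = -9/7 + L/7
T = 17109
E = -48
(T + h(110))/(44732 + E) = (17109 + (-9/7 + (⅐)*110))/(44732 - 48) = (17109 + (-9/7 + 110/7))/44684 = (17109 + 101/7)*(1/44684) = (119864/7)*(1/44684) = 29966/78197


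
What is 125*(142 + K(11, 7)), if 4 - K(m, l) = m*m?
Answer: 3125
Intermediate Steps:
K(m, l) = 4 - m² (K(m, l) = 4 - m*m = 4 - m²)
125*(142 + K(11, 7)) = 125*(142 + (4 - 1*11²)) = 125*(142 + (4 - 1*121)) = 125*(142 + (4 - 121)) = 125*(142 - 117) = 125*25 = 3125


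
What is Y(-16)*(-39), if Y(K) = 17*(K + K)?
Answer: 21216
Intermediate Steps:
Y(K) = 34*K (Y(K) = 17*(2*K) = 34*K)
Y(-16)*(-39) = (34*(-16))*(-39) = -544*(-39) = 21216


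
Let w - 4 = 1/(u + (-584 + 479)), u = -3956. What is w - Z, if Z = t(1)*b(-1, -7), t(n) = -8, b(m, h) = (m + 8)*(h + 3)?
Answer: -893421/4061 ≈ -220.00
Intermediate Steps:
b(m, h) = (3 + h)*(8 + m) (b(m, h) = (8 + m)*(3 + h) = (3 + h)*(8 + m))
Z = 224 (Z = -8*(24 + 3*(-1) + 8*(-7) - 7*(-1)) = -8*(24 - 3 - 56 + 7) = -8*(-28) = 224)
w = 16243/4061 (w = 4 + 1/(-3956 + (-584 + 479)) = 4 + 1/(-3956 - 105) = 4 + 1/(-4061) = 4 - 1/4061 = 16243/4061 ≈ 3.9998)
w - Z = 16243/4061 - 1*224 = 16243/4061 - 224 = -893421/4061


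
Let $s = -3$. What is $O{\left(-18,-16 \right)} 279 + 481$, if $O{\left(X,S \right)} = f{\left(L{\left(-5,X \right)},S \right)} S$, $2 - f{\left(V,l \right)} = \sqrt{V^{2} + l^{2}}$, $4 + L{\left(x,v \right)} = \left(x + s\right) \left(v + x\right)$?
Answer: $-8447 + 17856 \sqrt{2041} \approx 7.9824 \cdot 10^{5}$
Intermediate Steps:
$L{\left(x,v \right)} = -4 + \left(-3 + x\right) \left(v + x\right)$ ($L{\left(x,v \right)} = -4 + \left(x - 3\right) \left(v + x\right) = -4 + \left(-3 + x\right) \left(v + x\right)$)
$f{\left(V,l \right)} = 2 - \sqrt{V^{2} + l^{2}}$
$O{\left(X,S \right)} = S \left(2 - \sqrt{S^{2} + \left(36 - 8 X\right)^{2}}\right)$ ($O{\left(X,S \right)} = \left(2 - \sqrt{\left(-4 + \left(-5\right)^{2} - 3 X - -15 + X \left(-5\right)\right)^{2} + S^{2}}\right) S = \left(2 - \sqrt{\left(-4 + 25 - 3 X + 15 - 5 X\right)^{2} + S^{2}}\right) S = \left(2 - \sqrt{\left(36 - 8 X\right)^{2} + S^{2}}\right) S = \left(2 - \sqrt{S^{2} + \left(36 - 8 X\right)^{2}}\right) S = S \left(2 - \sqrt{S^{2} + \left(36 - 8 X\right)^{2}}\right)$)
$O{\left(-18,-16 \right)} 279 + 481 = \left(-1\right) \left(-16\right) \left(-2 + \sqrt{\left(-16\right)^{2} + 16 \left(-9 + 2 \left(-18\right)\right)^{2}}\right) 279 + 481 = \left(-1\right) \left(-16\right) \left(-2 + \sqrt{256 + 16 \left(-9 - 36\right)^{2}}\right) 279 + 481 = \left(-1\right) \left(-16\right) \left(-2 + \sqrt{256 + 16 \left(-45\right)^{2}}\right) 279 + 481 = \left(-1\right) \left(-16\right) \left(-2 + \sqrt{256 + 16 \cdot 2025}\right) 279 + 481 = \left(-1\right) \left(-16\right) \left(-2 + \sqrt{256 + 32400}\right) 279 + 481 = \left(-1\right) \left(-16\right) \left(-2 + \sqrt{32656}\right) 279 + 481 = \left(-1\right) \left(-16\right) \left(-2 + 4 \sqrt{2041}\right) 279 + 481 = \left(-32 + 64 \sqrt{2041}\right) 279 + 481 = \left(-8928 + 17856 \sqrt{2041}\right) + 481 = -8447 + 17856 \sqrt{2041}$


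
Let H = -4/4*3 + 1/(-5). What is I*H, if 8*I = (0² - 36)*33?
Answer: 2376/5 ≈ 475.20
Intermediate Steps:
H = -16/5 (H = -4*¼*3 - ⅕ = -1*3 - ⅕ = -3 - ⅕ = -16/5 ≈ -3.2000)
I = -297/2 (I = ((0² - 36)*33)/8 = ((0 - 36)*33)/8 = (-36*33)/8 = (⅛)*(-1188) = -297/2 ≈ -148.50)
I*H = -297/2*(-16/5) = 2376/5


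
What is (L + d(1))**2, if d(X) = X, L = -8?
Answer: 49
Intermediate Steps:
(L + d(1))**2 = (-8 + 1)**2 = (-7)**2 = 49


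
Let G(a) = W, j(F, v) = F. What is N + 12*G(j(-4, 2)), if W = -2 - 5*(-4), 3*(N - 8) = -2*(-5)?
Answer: 682/3 ≈ 227.33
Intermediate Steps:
N = 34/3 (N = 8 + (-2*(-5))/3 = 8 + (⅓)*10 = 8 + 10/3 = 34/3 ≈ 11.333)
W = 18 (W = -2 + 20 = 18)
G(a) = 18
N + 12*G(j(-4, 2)) = 34/3 + 12*18 = 34/3 + 216 = 682/3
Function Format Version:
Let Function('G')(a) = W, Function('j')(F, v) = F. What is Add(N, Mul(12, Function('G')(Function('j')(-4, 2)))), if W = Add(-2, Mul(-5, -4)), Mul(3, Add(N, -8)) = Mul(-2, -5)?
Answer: Rational(682, 3) ≈ 227.33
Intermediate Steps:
N = Rational(34, 3) (N = Add(8, Mul(Rational(1, 3), Mul(-2, -5))) = Add(8, Mul(Rational(1, 3), 10)) = Add(8, Rational(10, 3)) = Rational(34, 3) ≈ 11.333)
W = 18 (W = Add(-2, 20) = 18)
Function('G')(a) = 18
Add(N, Mul(12, Function('G')(Function('j')(-4, 2)))) = Add(Rational(34, 3), Mul(12, 18)) = Add(Rational(34, 3), 216) = Rational(682, 3)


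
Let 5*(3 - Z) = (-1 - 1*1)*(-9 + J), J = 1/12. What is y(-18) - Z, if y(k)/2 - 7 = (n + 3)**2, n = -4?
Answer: 497/30 ≈ 16.567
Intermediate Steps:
y(k) = 16 (y(k) = 14 + 2*(-4 + 3)**2 = 14 + 2*(-1)**2 = 14 + 2*1 = 14 + 2 = 16)
J = 1/12 ≈ 0.083333
Z = -17/30 (Z = 3 - (-1 - 1*1)*(-9 + 1/12)/5 = 3 - (-1 - 1)*(-107)/(5*12) = 3 - (-2)*(-107)/(5*12) = 3 - 1/5*107/6 = 3 - 107/30 = -17/30 ≈ -0.56667)
y(-18) - Z = 16 - 1*(-17/30) = 16 + 17/30 = 497/30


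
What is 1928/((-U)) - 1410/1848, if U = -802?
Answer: 202677/123508 ≈ 1.6410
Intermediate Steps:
1928/((-U)) - 1410/1848 = 1928/((-1*(-802))) - 1410/1848 = 1928/802 - 1410*1/1848 = 1928*(1/802) - 235/308 = 964/401 - 235/308 = 202677/123508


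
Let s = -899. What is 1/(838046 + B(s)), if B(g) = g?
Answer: 1/837147 ≈ 1.1945e-6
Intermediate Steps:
1/(838046 + B(s)) = 1/(838046 - 899) = 1/837147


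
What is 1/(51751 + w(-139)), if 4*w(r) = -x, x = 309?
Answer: 4/206695 ≈ 1.9352e-5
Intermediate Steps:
w(r) = -309/4 (w(r) = (-1*309)/4 = (¼)*(-309) = -309/4)
1/(51751 + w(-139)) = 1/(51751 - 309/4) = 1/(206695/4) = 4/206695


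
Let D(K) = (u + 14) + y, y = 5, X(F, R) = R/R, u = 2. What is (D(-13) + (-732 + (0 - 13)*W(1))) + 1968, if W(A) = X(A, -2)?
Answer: 1244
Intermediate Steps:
X(F, R) = 1
D(K) = 21 (D(K) = (2 + 14) + 5 = 16 + 5 = 21)
W(A) = 1
(D(-13) + (-732 + (0 - 13)*W(1))) + 1968 = (21 + (-732 + (0 - 13)*1)) + 1968 = (21 + (-732 - 13*1)) + 1968 = (21 + (-732 - 13)) + 1968 = (21 - 745) + 1968 = -724 + 1968 = 1244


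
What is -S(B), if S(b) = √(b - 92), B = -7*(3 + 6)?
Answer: -I*√155 ≈ -12.45*I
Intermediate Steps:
B = -63 (B = -7*9 = -63)
S(b) = √(-92 + b)
-S(B) = -√(-92 - 63) = -√(-155) = -I*√155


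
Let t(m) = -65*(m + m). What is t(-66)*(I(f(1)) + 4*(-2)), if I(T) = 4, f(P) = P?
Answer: -34320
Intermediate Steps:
t(m) = -130*m
t(-66)*(I(f(1)) + 4*(-2)) = (-130*(-66))*(4 + 4*(-2)) = 8580*(4 - 8) = 8580*(-4) = -34320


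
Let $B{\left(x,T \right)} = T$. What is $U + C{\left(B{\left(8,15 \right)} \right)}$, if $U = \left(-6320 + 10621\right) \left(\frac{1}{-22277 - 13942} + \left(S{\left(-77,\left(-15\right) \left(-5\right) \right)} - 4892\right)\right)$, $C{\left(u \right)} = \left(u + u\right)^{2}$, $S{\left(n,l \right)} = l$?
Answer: $- \frac{750349643024}{36219} \approx -2.0717 \cdot 10^{7}$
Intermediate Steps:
$C{\left(u \right)} = 4 u^{2}$ ($C{\left(u \right)} = \left(2 u\right)^{2} = 4 u^{2}$)
$U = - \frac{750382240124}{36219}$ ($U = \left(-6320 + 10621\right) \left(\frac{1}{-22277 - 13942} - 4817\right) = 4301 \left(\frac{1}{-36219} + \left(75 - 4892\right)\right) = 4301 \left(- \frac{1}{36219} - 4817\right) = 4301 \left(- \frac{174466924}{36219}\right) = - \frac{750382240124}{36219} \approx -2.0718 \cdot 10^{7}$)
$U + C{\left(B{\left(8,15 \right)} \right)} = - \frac{750382240124}{36219} + 4 \cdot 15^{2} = - \frac{750382240124}{36219} + 4 \cdot 225 = - \frac{750382240124}{36219} + 900 = - \frac{750349643024}{36219}$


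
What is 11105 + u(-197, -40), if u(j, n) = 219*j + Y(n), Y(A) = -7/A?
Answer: -1281513/40 ≈ -32038.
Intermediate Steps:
u(j, n) = -7/n + 219*j (u(j, n) = 219*j - 7/n = -7/n + 219*j)
11105 + u(-197, -40) = 11105 + (-7/(-40) + 219*(-197)) = 11105 + (-7*(-1/40) - 43143) = 11105 + (7/40 - 43143) = 11105 - 1725713/40 = -1281513/40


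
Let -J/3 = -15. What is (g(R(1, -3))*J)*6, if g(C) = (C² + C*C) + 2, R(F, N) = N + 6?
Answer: 5400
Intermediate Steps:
R(F, N) = 6 + N
J = 45 (J = -3*(-15) = 45)
g(C) = 2 + 2*C² (g(C) = (C² + C²) + 2 = 2*C² + 2 = 2 + 2*C²)
(g(R(1, -3))*J)*6 = ((2 + 2*(6 - 3)²)*45)*6 = ((2 + 2*3²)*45)*6 = ((2 + 2*9)*45)*6 = ((2 + 18)*45)*6 = (20*45)*6 = 900*6 = 5400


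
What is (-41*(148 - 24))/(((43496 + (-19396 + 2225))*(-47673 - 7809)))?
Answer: 2542/730281825 ≈ 3.4808e-6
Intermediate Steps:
(-41*(148 - 24))/(((43496 + (-19396 + 2225))*(-47673 - 7809))) = (-41*124)/(((43496 - 17171)*(-55482))) = -5084/(26325*(-55482)) = -5084/(-1460563650) = -5084*(-1/1460563650) = 2542/730281825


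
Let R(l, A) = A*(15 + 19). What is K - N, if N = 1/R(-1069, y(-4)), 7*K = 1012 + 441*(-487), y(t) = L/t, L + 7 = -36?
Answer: -156254919/5117 ≈ -30536.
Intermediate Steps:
L = -43 (L = -7 - 36 = -43)
y(t) = -43/t
K = -213755/7 (K = (1012 + 441*(-487))/7 = (1012 - 214767)/7 = (⅐)*(-213755) = -213755/7 ≈ -30536.)
R(l, A) = 34*A (R(l, A) = A*34 = 34*A)
N = 2/731 (N = 1/(34*(-43/(-4))) = 1/(34*(-43*(-¼))) = 1/(34*(43/4)) = 1/(731/2) = 2/731 ≈ 0.0027360)
K - N = -213755/7 - 1*2/731 = -213755/7 - 2/731 = -156254919/5117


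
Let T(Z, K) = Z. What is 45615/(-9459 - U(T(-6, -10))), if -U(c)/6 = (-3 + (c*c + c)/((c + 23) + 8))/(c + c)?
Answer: -152050/31527 ≈ -4.8229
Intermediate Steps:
U(c) = -3*(-3 + (c + c**2)/(31 + c))/c (U(c) = -6*(-3 + (c*c + c)/((c + 23) + 8))/(c + c) = -6*(-3 + (c**2 + c)/((23 + c) + 8))/(2*c) = -6*(-3 + (c + c**2)/(31 + c))*1/(2*c) = -3*(-3 + (c + c**2)/(31 + c))/c)
45615/(-9459 - U(T(-6, -10))) = 45615/(-9459 - 3*(93 - 1*(-6)**2 + 2*(-6))/((-6)*(31 - 6))) = 45615/(-9459 - 3*(-1)*(93 - 1*36 - 12)/(6*25)) = 45615/(-9459 - 3*(-1)*(93 - 36 - 12)/(6*25)) = 45615/(-9459 - 3*(-1)*45/(6*25)) = 45615/(-9459 - 1*(-9/10)) = 45615/(-9459 + 9/10) = 45615/(-94581/10) = 45615*(-10/94581) = -152050/31527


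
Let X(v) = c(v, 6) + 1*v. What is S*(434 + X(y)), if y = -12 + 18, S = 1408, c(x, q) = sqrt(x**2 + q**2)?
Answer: 619520 + 8448*sqrt(2) ≈ 6.3147e+5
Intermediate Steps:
c(x, q) = sqrt(q**2 + x**2)
y = 6
X(v) = v + sqrt(36 + v**2) (X(v) = sqrt(6**2 + v**2) + 1*v = sqrt(36 + v**2) + v = v + sqrt(36 + v**2))
S*(434 + X(y)) = 1408*(434 + (6 + sqrt(36 + 6**2))) = 1408*(434 + (6 + sqrt(36 + 36))) = 1408*(434 + (6 + sqrt(72))) = 1408*(434 + (6 + 6*sqrt(2))) = 1408*(440 + 6*sqrt(2)) = 619520 + 8448*sqrt(2)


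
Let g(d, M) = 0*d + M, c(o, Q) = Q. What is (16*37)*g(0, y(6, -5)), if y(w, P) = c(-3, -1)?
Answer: -592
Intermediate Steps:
y(w, P) = -1
g(d, M) = M (g(d, M) = 0 + M = M)
(16*37)*g(0, y(6, -5)) = (16*37)*(-1) = 592*(-1) = -592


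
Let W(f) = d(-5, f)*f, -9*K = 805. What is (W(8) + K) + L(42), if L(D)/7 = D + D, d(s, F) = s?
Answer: 4127/9 ≈ 458.56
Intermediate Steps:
K = -805/9 (K = -⅑*805 = -805/9 ≈ -89.444)
W(f) = -5*f
L(D) = 14*D (L(D) = 7*(D + D) = 7*(2*D) = 14*D)
(W(8) + K) + L(42) = (-5*8 - 805/9) + 14*42 = (-40 - 805/9) + 588 = -1165/9 + 588 = 4127/9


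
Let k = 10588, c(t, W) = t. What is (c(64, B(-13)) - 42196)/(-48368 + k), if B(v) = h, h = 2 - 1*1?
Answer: 10533/9445 ≈ 1.1152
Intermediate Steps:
h = 1 (h = 2 - 1 = 1)
B(v) = 1
(c(64, B(-13)) - 42196)/(-48368 + k) = (64 - 42196)/(-48368 + 10588) = -42132/(-37780) = -42132*(-1/37780) = 10533/9445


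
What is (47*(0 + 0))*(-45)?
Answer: 0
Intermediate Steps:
(47*(0 + 0))*(-45) = (47*0)*(-45) = 0*(-45) = 0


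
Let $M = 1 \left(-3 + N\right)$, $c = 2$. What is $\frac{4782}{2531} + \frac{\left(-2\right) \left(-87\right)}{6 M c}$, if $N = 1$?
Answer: $- \frac{54271}{10124} \approx -5.3606$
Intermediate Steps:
$M = -2$ ($M = 1 \left(-3 + 1\right) = 1 \left(-2\right) = -2$)
$\frac{4782}{2531} + \frac{\left(-2\right) \left(-87\right)}{6 M c} = \frac{4782}{2531} + \frac{\left(-2\right) \left(-87\right)}{6 \left(-2\right) 2} = 4782 \cdot \frac{1}{2531} + \frac{174}{\left(-12\right) 2} = \frac{4782}{2531} + \frac{174}{-24} = \frac{4782}{2531} + 174 \left(- \frac{1}{24}\right) = \frac{4782}{2531} - \frac{29}{4} = - \frac{54271}{10124}$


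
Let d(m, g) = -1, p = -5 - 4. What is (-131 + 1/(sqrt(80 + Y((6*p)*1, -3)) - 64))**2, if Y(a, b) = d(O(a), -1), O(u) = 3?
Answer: 276982216760/16136289 + 1052582*sqrt(79)/16136289 ≈ 17166.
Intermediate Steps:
p = -9
Y(a, b) = -1
(-131 + 1/(sqrt(80 + Y((6*p)*1, -3)) - 64))**2 = (-131 + 1/(sqrt(80 - 1) - 64))**2 = (-131 + 1/(sqrt(79) - 64))**2 = (-131 + 1/(-64 + sqrt(79)))**2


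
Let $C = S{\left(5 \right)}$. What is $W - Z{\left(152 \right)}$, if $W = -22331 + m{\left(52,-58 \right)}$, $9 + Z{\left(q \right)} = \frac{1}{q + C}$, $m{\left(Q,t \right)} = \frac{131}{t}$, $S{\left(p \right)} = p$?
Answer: $- \frac{203284757}{9106} \approx -22324.0$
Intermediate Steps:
$C = 5$
$Z{\left(q \right)} = -9 + \frac{1}{5 + q}$ ($Z{\left(q \right)} = -9 + \frac{1}{q + 5} = -9 + \frac{1}{5 + q}$)
$W = - \frac{1295329}{58}$ ($W = -22331 + \frac{131}{-58} = -22331 + 131 \left(- \frac{1}{58}\right) = -22331 - \frac{131}{58} = - \frac{1295329}{58} \approx -22333.0$)
$W - Z{\left(152 \right)} = - \frac{1295329}{58} - \frac{-44 - 1368}{5 + 152} = - \frac{1295329}{58} - \frac{-44 - 1368}{157} = - \frac{1295329}{58} - \frac{1}{157} \left(-1412\right) = - \frac{1295329}{58} - - \frac{1412}{157} = - \frac{1295329}{58} + \frac{1412}{157} = - \frac{203284757}{9106}$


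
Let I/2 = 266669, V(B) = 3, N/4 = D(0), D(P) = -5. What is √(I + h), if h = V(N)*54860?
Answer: √697918 ≈ 835.42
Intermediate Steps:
N = -20 (N = 4*(-5) = -20)
I = 533338 (I = 2*266669 = 533338)
h = 164580 (h = 3*54860 = 164580)
√(I + h) = √(533338 + 164580) = √697918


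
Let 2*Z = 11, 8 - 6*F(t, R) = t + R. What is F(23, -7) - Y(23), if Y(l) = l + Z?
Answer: -179/6 ≈ -29.833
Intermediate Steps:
F(t, R) = 4/3 - R/6 - t/6 (F(t, R) = 4/3 - (t + R)/6 = 4/3 - (R + t)/6 = 4/3 + (-R/6 - t/6) = 4/3 - R/6 - t/6)
Z = 11/2 (Z = (½)*11 = 11/2 ≈ 5.5000)
Y(l) = 11/2 + l (Y(l) = l + 11/2 = 11/2 + l)
F(23, -7) - Y(23) = (4/3 - ⅙*(-7) - ⅙*23) - (11/2 + 23) = (4/3 + 7/6 - 23/6) - 1*57/2 = -4/3 - 57/2 = -179/6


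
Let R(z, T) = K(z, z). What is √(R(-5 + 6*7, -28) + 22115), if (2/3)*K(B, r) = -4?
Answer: √22109 ≈ 148.69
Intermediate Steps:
K(B, r) = -6 (K(B, r) = (3/2)*(-4) = -6)
R(z, T) = -6
√(R(-5 + 6*7, -28) + 22115) = √(-6 + 22115) = √22109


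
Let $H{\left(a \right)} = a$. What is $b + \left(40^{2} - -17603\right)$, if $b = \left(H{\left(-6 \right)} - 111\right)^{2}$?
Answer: $32892$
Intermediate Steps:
$b = 13689$ ($b = \left(-6 - 111\right)^{2} = \left(-117\right)^{2} = 13689$)
$b + \left(40^{2} - -17603\right) = 13689 + \left(40^{2} - -17603\right) = 13689 + \left(1600 + 17603\right) = 13689 + 19203 = 32892$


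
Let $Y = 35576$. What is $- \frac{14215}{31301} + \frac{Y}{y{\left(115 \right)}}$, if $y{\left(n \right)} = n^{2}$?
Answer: $\frac{925571001}{413955725} \approx 2.2359$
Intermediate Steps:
$- \frac{14215}{31301} + \frac{Y}{y{\left(115 \right)}} = - \frac{14215}{31301} + \frac{35576}{115^{2}} = \left(-14215\right) \frac{1}{31301} + \frac{35576}{13225} = - \frac{14215}{31301} + 35576 \cdot \frac{1}{13225} = - \frac{14215}{31301} + \frac{35576}{13225} = \frac{925571001}{413955725}$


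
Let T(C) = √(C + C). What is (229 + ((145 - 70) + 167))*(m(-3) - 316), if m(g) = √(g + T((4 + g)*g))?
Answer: -148836 + 471*√(-3 + I*√6) ≈ -1.4852e+5 + 873.13*I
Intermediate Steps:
T(C) = √2*√C (T(C) = √(2*C) = √2*√C)
m(g) = √(g + √2*√(g*(4 + g))) (m(g) = √(g + √2*√((4 + g)*g)) = √(g + √2*√(g*(4 + g))))
(229 + ((145 - 70) + 167))*(m(-3) - 316) = (229 + ((145 - 70) + 167))*(√(-3 + √2*√(-3*(4 - 3))) - 316) = (229 + (75 + 167))*(√(-3 + √2*√(-3*1)) - 316) = (229 + 242)*(√(-3 + √2*√(-3)) - 316) = 471*(√(-3 + √2*(I*√3)) - 316) = 471*(√(-3 + I*√6) - 316) = 471*(-316 + √(-3 + I*√6)) = -148836 + 471*√(-3 + I*√6)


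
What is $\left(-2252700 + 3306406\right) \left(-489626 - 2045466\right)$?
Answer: $-2671241650952$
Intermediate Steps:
$\left(-2252700 + 3306406\right) \left(-489626 - 2045466\right) = 1053706 \left(-2535092\right) = -2671241650952$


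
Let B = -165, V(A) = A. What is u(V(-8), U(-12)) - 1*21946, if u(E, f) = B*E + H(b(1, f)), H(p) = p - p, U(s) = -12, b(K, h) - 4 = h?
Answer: -20626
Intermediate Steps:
b(K, h) = 4 + h
H(p) = 0
u(E, f) = -165*E (u(E, f) = -165*E + 0 = -165*E)
u(V(-8), U(-12)) - 1*21946 = -165*(-8) - 1*21946 = 1320 - 21946 = -20626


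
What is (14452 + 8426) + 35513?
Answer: 58391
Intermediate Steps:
(14452 + 8426) + 35513 = 22878 + 35513 = 58391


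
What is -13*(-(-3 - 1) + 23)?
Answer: -351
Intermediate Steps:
-13*(-(-3 - 1) + 23) = -13*(-1*(-4) + 23) = -13*(4 + 23) = -13*27 = -351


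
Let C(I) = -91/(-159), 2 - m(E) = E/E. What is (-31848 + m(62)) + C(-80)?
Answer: -5063582/159 ≈ -31846.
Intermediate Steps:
m(E) = 1 (m(E) = 2 - E/E = 2 - 1*1 = 2 - 1 = 1)
C(I) = 91/159 (C(I) = -91*(-1/159) = 91/159)
(-31848 + m(62)) + C(-80) = (-31848 + 1) + 91/159 = -31847 + 91/159 = -5063582/159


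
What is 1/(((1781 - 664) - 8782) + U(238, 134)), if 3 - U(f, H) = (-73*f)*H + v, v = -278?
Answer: 1/2320732 ≈ 4.3090e-7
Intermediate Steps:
U(f, H) = 281 + 73*H*f (U(f, H) = 3 - ((-73*f)*H - 278) = 3 - (-73*H*f - 278) = 3 - (-278 - 73*H*f) = 3 + (278 + 73*H*f) = 281 + 73*H*f)
1/(((1781 - 664) - 8782) + U(238, 134)) = 1/(((1781 - 664) - 8782) + (281 + 73*134*238)) = 1/((1117 - 8782) + (281 + 2328116)) = 1/(-7665 + 2328397) = 1/2320732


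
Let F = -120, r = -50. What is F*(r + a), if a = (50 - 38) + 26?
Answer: 1440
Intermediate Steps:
a = 38 (a = 12 + 26 = 38)
F*(r + a) = -120*(-50 + 38) = -120*(-12) = 1440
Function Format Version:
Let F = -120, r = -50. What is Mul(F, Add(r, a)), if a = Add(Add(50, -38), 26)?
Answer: 1440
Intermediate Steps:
a = 38 (a = Add(12, 26) = 38)
Mul(F, Add(r, a)) = Mul(-120, Add(-50, 38)) = Mul(-120, -12) = 1440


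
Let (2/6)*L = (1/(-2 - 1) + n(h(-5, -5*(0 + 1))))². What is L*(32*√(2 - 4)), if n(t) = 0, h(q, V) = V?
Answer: 32*I*√2/3 ≈ 15.085*I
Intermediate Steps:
L = ⅓ (L = 3*(1/(-2 - 1) + 0)² = 3*(1/(-3) + 0)² = 3*(-⅓ + 0)² = 3*(-⅓)² = 3*(⅑) = ⅓ ≈ 0.33333)
L*(32*√(2 - 4)) = (32*√(2 - 4))/3 = (32*√(-2))/3 = (32*(I*√2))/3 = (32*I*√2)/3 = 32*I*√2/3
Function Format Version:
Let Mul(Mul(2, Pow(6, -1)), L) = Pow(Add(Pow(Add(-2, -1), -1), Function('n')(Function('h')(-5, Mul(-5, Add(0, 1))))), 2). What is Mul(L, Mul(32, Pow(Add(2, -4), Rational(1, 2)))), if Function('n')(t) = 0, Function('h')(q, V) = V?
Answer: Mul(Rational(32, 3), I, Pow(2, Rational(1, 2))) ≈ Mul(15.085, I)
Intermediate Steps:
L = Rational(1, 3) (L = Mul(3, Pow(Add(Pow(Add(-2, -1), -1), 0), 2)) = Mul(3, Pow(Add(Pow(-3, -1), 0), 2)) = Mul(3, Pow(Add(Rational(-1, 3), 0), 2)) = Mul(3, Pow(Rational(-1, 3), 2)) = Mul(3, Rational(1, 9)) = Rational(1, 3) ≈ 0.33333)
Mul(L, Mul(32, Pow(Add(2, -4), Rational(1, 2)))) = Mul(Rational(1, 3), Mul(32, Pow(Add(2, -4), Rational(1, 2)))) = Mul(Rational(1, 3), Mul(32, Pow(-2, Rational(1, 2)))) = Mul(Rational(1, 3), Mul(32, Mul(I, Pow(2, Rational(1, 2))))) = Mul(Rational(1, 3), Mul(32, I, Pow(2, Rational(1, 2)))) = Mul(Rational(32, 3), I, Pow(2, Rational(1, 2)))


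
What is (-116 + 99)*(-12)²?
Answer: -2448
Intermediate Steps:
(-116 + 99)*(-12)² = -17*144 = -2448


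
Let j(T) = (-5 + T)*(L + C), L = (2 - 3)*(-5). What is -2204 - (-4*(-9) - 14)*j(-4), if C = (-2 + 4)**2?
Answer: -422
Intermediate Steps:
C = 4 (C = 2**2 = 4)
L = 5 (L = -1*(-5) = 5)
j(T) = -45 + 9*T (j(T) = (-5 + T)*(5 + 4) = (-5 + T)*9 = -45 + 9*T)
-2204 - (-4*(-9) - 14)*j(-4) = -2204 - (-4*(-9) - 14)*(-45 + 9*(-4)) = -2204 - (36 - 14)*(-45 - 36) = -2204 - 22*(-81) = -2204 - 1*(-1782) = -2204 + 1782 = -422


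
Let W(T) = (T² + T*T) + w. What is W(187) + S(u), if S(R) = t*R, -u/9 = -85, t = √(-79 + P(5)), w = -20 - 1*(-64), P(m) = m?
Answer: 69982 + 765*I*√74 ≈ 69982.0 + 6580.8*I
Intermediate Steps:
w = 44 (w = -20 + 64 = 44)
t = I*√74 (t = √(-79 + 5) = √(-74) = I*√74 ≈ 8.6023*I)
W(T) = 44 + 2*T² (W(T) = (T² + T*T) + 44 = (T² + T²) + 44 = 2*T² + 44 = 44 + 2*T²)
u = 765 (u = -9*(-85) = 765)
S(R) = I*R*√74 (S(R) = (I*√74)*R = I*R*√74)
W(187) + S(u) = (44 + 2*187²) + I*765*√74 = (44 + 2*34969) + 765*I*√74 = (44 + 69938) + 765*I*√74 = 69982 + 765*I*√74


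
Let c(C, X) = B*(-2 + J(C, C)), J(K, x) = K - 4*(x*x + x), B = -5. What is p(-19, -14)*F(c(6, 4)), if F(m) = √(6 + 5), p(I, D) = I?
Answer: -19*√11 ≈ -63.016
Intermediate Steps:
J(K, x) = K - 4*x - 4*x² (J(K, x) = K - 4*(x² + x) = K - 4*(x + x²) = K + (-4*x - 4*x²) = K - 4*x - 4*x²)
c(C, X) = 10 + 15*C + 20*C² (c(C, X) = -5*(-2 + (C - 4*C - 4*C²)) = -5*(-2 + (-4*C² - 3*C)) = -5*(-2 - 4*C² - 3*C) = 10 + 15*C + 20*C²)
F(m) = √11
p(-19, -14)*F(c(6, 4)) = -19*√11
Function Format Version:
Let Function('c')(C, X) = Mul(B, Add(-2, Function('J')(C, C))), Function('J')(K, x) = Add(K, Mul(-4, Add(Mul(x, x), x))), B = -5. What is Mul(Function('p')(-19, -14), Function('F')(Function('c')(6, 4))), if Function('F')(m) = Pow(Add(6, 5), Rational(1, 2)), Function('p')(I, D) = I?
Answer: Mul(-19, Pow(11, Rational(1, 2))) ≈ -63.016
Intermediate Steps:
Function('J')(K, x) = Add(K, Mul(-4, x), Mul(-4, Pow(x, 2))) (Function('J')(K, x) = Add(K, Mul(-4, Add(Pow(x, 2), x))) = Add(K, Mul(-4, Add(x, Pow(x, 2)))) = Add(K, Add(Mul(-4, x), Mul(-4, Pow(x, 2)))) = Add(K, Mul(-4, x), Mul(-4, Pow(x, 2))))
Function('c')(C, X) = Add(10, Mul(15, C), Mul(20, Pow(C, 2))) (Function('c')(C, X) = Mul(-5, Add(-2, Add(C, Mul(-4, C), Mul(-4, Pow(C, 2))))) = Mul(-5, Add(-2, Add(Mul(-4, Pow(C, 2)), Mul(-3, C)))) = Mul(-5, Add(-2, Mul(-4, Pow(C, 2)), Mul(-3, C))) = Add(10, Mul(15, C), Mul(20, Pow(C, 2))))
Function('F')(m) = Pow(11, Rational(1, 2))
Mul(Function('p')(-19, -14), Function('F')(Function('c')(6, 4))) = Mul(-19, Pow(11, Rational(1, 2)))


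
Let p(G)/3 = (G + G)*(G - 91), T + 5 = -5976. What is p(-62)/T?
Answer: -56916/5981 ≈ -9.5161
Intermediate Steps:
T = -5981 (T = -5 - 5976 = -5981)
p(G) = 6*G*(-91 + G) (p(G) = 3*((G + G)*(G - 91)) = 3*((2*G)*(-91 + G)) = 3*(2*G*(-91 + G)) = 6*G*(-91 + G))
p(-62)/T = (6*(-62)*(-91 - 62))/(-5981) = (6*(-62)*(-153))*(-1/5981) = 56916*(-1/5981) = -56916/5981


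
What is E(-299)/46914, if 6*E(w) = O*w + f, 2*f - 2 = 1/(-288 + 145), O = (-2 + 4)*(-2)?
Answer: 342341/80504424 ≈ 0.0042524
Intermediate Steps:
O = -4 (O = 2*(-2) = -4)
f = 285/286 (f = 1 + 1/(2*(-288 + 145)) = 1 + (1/2)/(-143) = 1 + (1/2)*(-1/143) = 1 - 1/286 = 285/286 ≈ 0.99650)
E(w) = 95/572 - 2*w/3 (E(w) = (-4*w + 285/286)/6 = (285/286 - 4*w)/6 = 95/572 - 2*w/3)
E(-299)/46914 = (95/572 - 2/3*(-299))/46914 = (95/572 + 598/3)*(1/46914) = (342341/1716)*(1/46914) = 342341/80504424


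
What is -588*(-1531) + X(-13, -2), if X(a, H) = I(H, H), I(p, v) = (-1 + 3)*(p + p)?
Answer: 900220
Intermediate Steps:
I(p, v) = 4*p (I(p, v) = 2*(2*p) = 4*p)
X(a, H) = 4*H
-588*(-1531) + X(-13, -2) = -588*(-1531) + 4*(-2) = 900228 - 8 = 900220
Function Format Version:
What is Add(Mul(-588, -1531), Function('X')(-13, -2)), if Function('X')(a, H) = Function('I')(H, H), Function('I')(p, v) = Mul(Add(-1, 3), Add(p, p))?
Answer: 900220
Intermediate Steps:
Function('I')(p, v) = Mul(4, p) (Function('I')(p, v) = Mul(2, Mul(2, p)) = Mul(4, p))
Function('X')(a, H) = Mul(4, H)
Add(Mul(-588, -1531), Function('X')(-13, -2)) = Add(Mul(-588, -1531), Mul(4, -2)) = Add(900228, -8) = 900220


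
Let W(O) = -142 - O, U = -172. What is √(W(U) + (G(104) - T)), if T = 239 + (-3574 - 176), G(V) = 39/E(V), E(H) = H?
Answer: √56662/4 ≈ 59.509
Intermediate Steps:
G(V) = 39/V
T = -3511 (T = 239 - 3750 = -3511)
√(W(U) + (G(104) - T)) = √((-142 - 1*(-172)) + (39/104 - 1*(-3511))) = √((-142 + 172) + (39*(1/104) + 3511)) = √(30 + (3/8 + 3511)) = √(30 + 28091/8) = √(28331/8) = √56662/4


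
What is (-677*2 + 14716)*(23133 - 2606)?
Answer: 274281774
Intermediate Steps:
(-677*2 + 14716)*(23133 - 2606) = (-1354 + 14716)*20527 = 13362*20527 = 274281774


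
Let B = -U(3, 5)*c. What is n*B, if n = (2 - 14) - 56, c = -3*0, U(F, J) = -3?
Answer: 0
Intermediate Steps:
c = 0
n = -68 (n = -12 - 56 = -68)
B = 0 (B = -(-3)*0 = -1*0 = 0)
n*B = -68*0 = 0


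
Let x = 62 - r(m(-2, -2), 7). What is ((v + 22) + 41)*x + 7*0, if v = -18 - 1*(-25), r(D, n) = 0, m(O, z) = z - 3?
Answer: 4340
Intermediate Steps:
m(O, z) = -3 + z
v = 7 (v = -18 + 25 = 7)
x = 62 (x = 62 - 1*0 = 62 + 0 = 62)
((v + 22) + 41)*x + 7*0 = ((7 + 22) + 41)*62 + 7*0 = (29 + 41)*62 + 0 = 70*62 + 0 = 4340 + 0 = 4340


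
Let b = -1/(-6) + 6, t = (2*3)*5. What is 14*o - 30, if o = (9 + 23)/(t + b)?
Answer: -546/31 ≈ -17.613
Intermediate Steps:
t = 30 (t = 6*5 = 30)
b = 37/6 (b = -1*(-⅙) + 6 = ⅙ + 6 = 37/6 ≈ 6.1667)
o = 192/217 (o = (9 + 23)/(30 + 37/6) = 32/(217/6) = 32*(6/217) = 192/217 ≈ 0.88479)
14*o - 30 = 14*(192/217) - 30 = 384/31 - 30 = -546/31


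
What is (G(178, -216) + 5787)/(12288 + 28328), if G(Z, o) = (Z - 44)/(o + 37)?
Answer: 1035739/7270264 ≈ 0.14246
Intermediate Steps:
G(Z, o) = (-44 + Z)/(37 + o)
(G(178, -216) + 5787)/(12288 + 28328) = ((-44 + 178)/(37 - 216) + 5787)/(12288 + 28328) = (134/(-179) + 5787)/40616 = (-1/179*134 + 5787)*(1/40616) = (-134/179 + 5787)*(1/40616) = (1035739/179)*(1/40616) = 1035739/7270264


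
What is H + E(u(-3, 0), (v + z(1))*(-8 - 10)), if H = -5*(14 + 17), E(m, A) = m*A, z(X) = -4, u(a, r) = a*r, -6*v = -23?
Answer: -155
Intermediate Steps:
v = 23/6 (v = -⅙*(-23) = 23/6 ≈ 3.8333)
E(m, A) = A*m
H = -155 (H = -5*31 = -155)
H + E(u(-3, 0), (v + z(1))*(-8 - 10)) = -155 + ((23/6 - 4)*(-8 - 10))*(-3*0) = -155 - ⅙*(-18)*0 = -155 + 3*0 = -155 + 0 = -155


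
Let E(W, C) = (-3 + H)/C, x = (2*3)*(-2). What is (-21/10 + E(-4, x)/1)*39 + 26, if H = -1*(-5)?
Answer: -312/5 ≈ -62.400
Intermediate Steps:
H = 5
x = -12 (x = 6*(-2) = -12)
E(W, C) = 2/C (E(W, C) = (-3 + 5)/C = 2/C)
(-21/10 + E(-4, x)/1)*39 + 26 = (-21/10 + (2/(-12))/1)*39 + 26 = (-21*1/10 + (2*(-1/12))*1)*39 + 26 = (-21/10 - 1/6*1)*39 + 26 = (-21/10 - 1/6)*39 + 26 = -34/15*39 + 26 = -442/5 + 26 = -312/5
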